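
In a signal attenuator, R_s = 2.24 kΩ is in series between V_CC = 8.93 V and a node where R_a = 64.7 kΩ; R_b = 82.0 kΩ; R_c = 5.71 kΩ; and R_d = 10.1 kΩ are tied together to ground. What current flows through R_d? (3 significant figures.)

Equivalent of the parallel group: R_p = 3.314 kΩ.
V_A = 8.93 × 3.314/5.554 = 5.328 V.
Branch current I = V_A/R_d = 5.328/10.1 = 0.5275 mA.

I ≈ 0.528 mA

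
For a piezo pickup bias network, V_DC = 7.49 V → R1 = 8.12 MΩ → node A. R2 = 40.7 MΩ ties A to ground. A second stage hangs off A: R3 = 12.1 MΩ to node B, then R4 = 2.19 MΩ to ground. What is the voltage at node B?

V_B ≈ 0.649 V

Looking into the second stage from A: R3 + R4 = 14.29 MΩ appears in parallel with R2.
R2 ‖ (R3+R4) = 10.58 MΩ.
So V_A = 7.49 × 0.5657 = 4.237 V.
V_B = V_A × 0.1533 = 0.6493 V.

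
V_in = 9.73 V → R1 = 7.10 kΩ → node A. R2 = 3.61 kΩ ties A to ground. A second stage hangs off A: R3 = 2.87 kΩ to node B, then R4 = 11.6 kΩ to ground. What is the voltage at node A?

The second stage (R3 + R4 = 14.47 kΩ) loads node A in parallel with R2.
Effective lower resistance at A: R2 ‖ 14.47 = 2.889 kΩ.
So V_A = 9.73 × 0.2892 = 2.814 V.

V_A ≈ 2.81 V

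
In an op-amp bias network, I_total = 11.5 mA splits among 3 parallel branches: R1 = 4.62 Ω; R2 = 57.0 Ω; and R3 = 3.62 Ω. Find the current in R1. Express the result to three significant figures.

I ≈ 4.88 mA

ΣG = 1/4.62 + 1/57.0 + 1/3.62 = 0.5102.
R1 takes the fraction G_k/ΣG = 0.2165/0.5102 = 0.4242, so I = 11.5 × 0.4242 = 4.878 mA.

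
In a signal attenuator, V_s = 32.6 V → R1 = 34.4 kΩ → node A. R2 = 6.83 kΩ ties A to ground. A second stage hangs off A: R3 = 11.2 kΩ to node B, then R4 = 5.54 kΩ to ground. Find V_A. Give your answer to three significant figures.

V_A ≈ 4.03 V

Node A sees R2 in parallel with the series input of stage 2, R3 + R4 = 16.74 kΩ.
R2 ‖ (R3+R4) = 4.851 kΩ.
First divider: V_A = V_s · 4.851/(34.4 + 4.851) = 4.029 V.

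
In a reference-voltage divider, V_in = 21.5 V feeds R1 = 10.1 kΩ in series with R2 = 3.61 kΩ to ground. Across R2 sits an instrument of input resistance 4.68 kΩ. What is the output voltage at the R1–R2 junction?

V_out ≈ 3.61 V

R2 ‖ R_L = (3.61 × 4.68)/(3.61 + 4.68) = 2.038 kΩ.
Voltage divider with the loaded lower leg: V_out = 21.5 × 2.038/(10.1 + 2.038) = 21.5 × 0.1679 = 3.610 V.
(Unloaded it would be 5.66 V; the load pulls it down.)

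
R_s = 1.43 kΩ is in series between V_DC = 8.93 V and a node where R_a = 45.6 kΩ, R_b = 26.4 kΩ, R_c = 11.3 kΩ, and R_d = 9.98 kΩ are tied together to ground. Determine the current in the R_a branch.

I ≈ 0.144 mA

Combine the parallel branches: R_p = (1/45.6 + 1/26.4 + 1/11.3 + 1/9.98)⁻¹ = 4.024 kΩ.
V_A = 8.93 × 4.024/5.454 = 6.589 V.
I(R_a) = V_A / R_a = 6.589/45.6 = 0.1445 mA.
(Check via current divider: I_total = 1.637 mA; share G_k/ΣG = 0.08825 → same result.)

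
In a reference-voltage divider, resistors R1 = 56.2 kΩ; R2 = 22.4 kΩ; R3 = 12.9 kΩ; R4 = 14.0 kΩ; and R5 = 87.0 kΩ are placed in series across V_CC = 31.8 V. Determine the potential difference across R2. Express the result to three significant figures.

ΣR = 56.2 + 22.4 + 12.9 + 14.0 + 87.0 = 192.5 kΩ.
Voltage divider: V = V_CC · (22.40 / 192.5) = 31.8 × 0.1164 = 3.700 V.

V ≈ 3.70 V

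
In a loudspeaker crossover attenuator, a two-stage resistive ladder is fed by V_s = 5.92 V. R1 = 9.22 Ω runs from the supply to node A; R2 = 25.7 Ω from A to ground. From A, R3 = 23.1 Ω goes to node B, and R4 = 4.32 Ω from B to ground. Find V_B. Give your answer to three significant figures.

V_B ≈ 0.550 V

The second stage (R3 + R4 = 27.42 Ω) loads node A in parallel with R2.
Effective lower resistance at A: R2 ‖ 27.42 = 13.27 Ω.
First divider: V_A = V_s · 13.27/(9.22 + 13.27) = 3.493 V.
V_B = V_A × 0.1575 = 0.5503 V.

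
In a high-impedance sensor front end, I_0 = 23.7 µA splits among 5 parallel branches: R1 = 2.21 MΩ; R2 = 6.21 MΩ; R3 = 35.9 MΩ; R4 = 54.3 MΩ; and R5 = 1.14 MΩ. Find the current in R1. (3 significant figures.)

I ≈ 6.98 µA

ΣG = 1/2.21 + 1/6.21 + 1/35.9 + 1/54.3 + 1/1.14 = 1.537.
Current divider: I(R1) = I_0 · G_k/ΣG = 23.7 × (0.4525/1.537) = 23.7 × 0.2944 = 6.977 µA.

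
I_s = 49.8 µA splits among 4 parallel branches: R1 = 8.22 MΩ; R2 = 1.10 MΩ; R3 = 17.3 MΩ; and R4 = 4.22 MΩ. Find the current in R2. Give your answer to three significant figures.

I ≈ 34.2 µA

Conductances: ΣG = 1/8.22 + 1/1.10 + 1/17.3 + 1/4.22 = 1.326 (1/MΩ).
By the current-divider rule, I = I_s · G_k/ΣG = 49.8 × 0.6858 = 34.15 µA.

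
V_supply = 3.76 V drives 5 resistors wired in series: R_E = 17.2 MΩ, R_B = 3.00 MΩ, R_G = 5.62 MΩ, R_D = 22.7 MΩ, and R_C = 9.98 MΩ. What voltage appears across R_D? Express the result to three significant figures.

V ≈ 1.46 V

ΣR = 17.2 + 3.00 + 5.62 + 22.7 + 9.98 = 58.50 MΩ.
Voltage divider: V = V_supply · (22.70 / 58.50) = 3.76 × 0.3880 = 1.459 V.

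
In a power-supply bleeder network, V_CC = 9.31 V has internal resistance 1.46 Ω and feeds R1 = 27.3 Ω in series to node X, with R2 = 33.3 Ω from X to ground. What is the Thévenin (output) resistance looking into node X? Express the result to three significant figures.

R_th ≈ 15.4 Ω

R1' = 1.46 + 27.3 = 28.76 Ω (source resistance + R1).
With V_CC suppressed (replaced by a short), R_th = R1' ‖ R2 = (28.76 × 33.3)/(28.76 + 33.3) = 15.43 Ω.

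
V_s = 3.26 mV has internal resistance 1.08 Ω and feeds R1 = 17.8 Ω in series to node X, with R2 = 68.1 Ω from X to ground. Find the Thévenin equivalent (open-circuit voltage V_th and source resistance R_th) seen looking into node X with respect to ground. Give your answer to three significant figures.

R1' = 1.08 + 17.8 = 18.88 Ω (source resistance + R1).
With X open, the divider is unloaded: V_th = 3.26 × 68.1/86.98 = 2.552 mV.
Zeroing V_s shorts the top of R1' to ground, so R_th = R1' ‖ R2 = 14.78 Ω.

V_th ≈ 2.55 mV, R_th ≈ 14.8 Ω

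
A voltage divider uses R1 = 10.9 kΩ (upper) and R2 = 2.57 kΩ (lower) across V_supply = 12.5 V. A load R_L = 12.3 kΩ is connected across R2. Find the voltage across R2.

V_out ≈ 2.04 V

First combine the lower leg with the load: R2 ‖ R_L = 2.126 kΩ.
Then V_out = V_supply · R2'/(R1 + R2') = 12.5 × 2.126/13.03 = 2.040 V.
(Unloaded it would be 2.38 V; the load pulls it down.)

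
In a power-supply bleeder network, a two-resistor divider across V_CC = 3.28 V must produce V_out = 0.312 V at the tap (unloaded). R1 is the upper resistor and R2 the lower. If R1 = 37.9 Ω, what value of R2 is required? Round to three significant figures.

R2 ≈ 3.98 Ω

Required fraction k = V_out/V_CC = 0.09512.
R2 = R1 · 0.09512/(1 − 0.09512) = 3.984 Ω.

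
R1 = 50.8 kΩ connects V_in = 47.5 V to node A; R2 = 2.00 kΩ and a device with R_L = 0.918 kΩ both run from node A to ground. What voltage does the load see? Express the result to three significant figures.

The load sits in parallel with R2, giving an effective lower resistance R2' = R2·R_L/(R2+R_L) = 0.6292 kΩ.
Voltage divider with the loaded lower leg: V_out = 47.5 × 0.6292/(50.8 + 0.6292) = 47.5 × 0.01223 = 0.5811 V.

V_out ≈ 0.581 V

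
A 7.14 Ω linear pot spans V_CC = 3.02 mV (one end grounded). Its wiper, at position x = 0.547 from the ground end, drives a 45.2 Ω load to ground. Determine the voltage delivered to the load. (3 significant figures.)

The pot divides into 3.234 Ω above the wiper and 3.906 Ω below.
Lower segment in parallel with the load: 3.906 ‖ 45.2 = 3.595 Ω.
Then V_out = V_CC · 3.595/(3.234 + 3.595) = 1.590 mV.
(Unloaded: V_out = x·V_CC = 1.65 mV.)

V_out ≈ 1.59 mV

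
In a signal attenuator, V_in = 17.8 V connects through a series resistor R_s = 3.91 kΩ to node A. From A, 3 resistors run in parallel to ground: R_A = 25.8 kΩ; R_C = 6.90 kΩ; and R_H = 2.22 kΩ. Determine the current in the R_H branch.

I ≈ 2.30 mA

Parallel bank: R_p = 1/(1/25.8 + 1/6.90 + 1/2.22) = 1.577 kΩ.
V_A = 17.8 × 1.577/5.487 = 5.116 V.
I(R_H) = V_A / R_H = 5.116/2.22 = 2.304 mA.
(Check via current divider: I_total = 3.244 mA; share G_k/ΣG = 0.7103 → same result.)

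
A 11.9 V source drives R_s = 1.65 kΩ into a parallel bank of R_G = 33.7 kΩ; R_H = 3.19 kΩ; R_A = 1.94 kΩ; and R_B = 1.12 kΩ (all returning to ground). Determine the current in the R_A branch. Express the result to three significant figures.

Equivalent of the parallel group: R_p = 0.5709 kΩ.
Node voltage V_A = V_in · R_p/(R_s + R_p) = 11.9 × 0.2571 = 3.059 V.
I(R_A) = V_A / R_A = 3.059/1.94 = 1.577 mA.
(Equivalently: I_total = 5.358 mA, then current-divider fraction G_k/ΣG = 0.2943.)

I ≈ 1.58 mA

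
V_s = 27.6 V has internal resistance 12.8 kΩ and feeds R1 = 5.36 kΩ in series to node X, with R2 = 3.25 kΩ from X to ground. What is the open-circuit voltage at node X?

V_th ≈ 4.19 V

R1' = 12.8 + 5.36 = 18.16 kΩ (source resistance + R1).
V_th is the unloaded tap voltage: V_s · R2/(R1'+R2) = 27.6 × 0.1518 = 4.190 V.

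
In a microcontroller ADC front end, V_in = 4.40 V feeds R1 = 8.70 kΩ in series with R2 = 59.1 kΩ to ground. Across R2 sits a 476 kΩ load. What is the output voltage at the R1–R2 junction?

R2 ‖ R_L = (59.1 × 476)/(59.1 + 476) = 52.57 kΩ.
Now apply the divider: V_out = 4.40 × 0.8580 = 3.775 V.
(Unloaded it would be 3.84 V; the load pulls it down.)

V_out ≈ 3.78 V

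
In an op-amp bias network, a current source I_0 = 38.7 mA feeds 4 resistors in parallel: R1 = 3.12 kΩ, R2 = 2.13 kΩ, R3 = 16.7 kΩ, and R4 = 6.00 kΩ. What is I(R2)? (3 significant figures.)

I ≈ 17.9 mA

Conductances: ΣG = 1/3.12 + 1/2.13 + 1/16.7 + 1/6.00 = 1.017 (1/kΩ).
Current divider: I(R2) = I_0 · G_k/ΣG = 38.7 × (0.4695/1.017) = 38.7 × 0.4618 = 17.87 mA.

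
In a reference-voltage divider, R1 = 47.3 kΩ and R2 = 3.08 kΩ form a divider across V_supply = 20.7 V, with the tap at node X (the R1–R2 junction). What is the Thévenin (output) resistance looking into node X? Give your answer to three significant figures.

R_th ≈ 2.89 kΩ

With V_supply suppressed (replaced by a short), R_th = R1 ‖ R2 = (47.30 × 3.08)/(47.30 + 3.08) = 2.892 kΩ.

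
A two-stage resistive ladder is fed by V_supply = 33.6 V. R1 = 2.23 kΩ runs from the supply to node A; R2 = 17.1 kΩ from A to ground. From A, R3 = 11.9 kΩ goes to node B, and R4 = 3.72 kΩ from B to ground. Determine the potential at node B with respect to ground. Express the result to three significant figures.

Node A sees R2 in parallel with the series input of stage 2, R3 + R4 = 15.62 kΩ.
Effective lower resistance at A: R2 ‖ 15.62 = 8.163 kΩ.
So V_A = 33.6 × 0.7854 = 26.39 V.
V_B = V_A × 0.2382 = 6.285 V.

V_B ≈ 6.29 V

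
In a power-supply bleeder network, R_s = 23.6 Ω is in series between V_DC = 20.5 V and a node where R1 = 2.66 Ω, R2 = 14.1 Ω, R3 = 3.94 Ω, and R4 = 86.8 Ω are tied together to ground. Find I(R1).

Equivalent of the parallel group: R_p = 1.404 Ω.
V_A = 20.5 × 1.404/25.00 = 1.151 V.
Branch current I = V_A/R1 = 1.151/2.66 = 0.4328 A.

I ≈ 0.433 A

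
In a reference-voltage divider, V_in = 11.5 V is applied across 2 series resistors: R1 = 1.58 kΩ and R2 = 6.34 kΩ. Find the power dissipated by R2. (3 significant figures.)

The common current is I = 11.5/7.920 = 1.452 mA.
V(R2) = I·R = 9.206 V; P = V·I = 9.206 × 1.452 = 13.37 mW.

P ≈ 13.4 mW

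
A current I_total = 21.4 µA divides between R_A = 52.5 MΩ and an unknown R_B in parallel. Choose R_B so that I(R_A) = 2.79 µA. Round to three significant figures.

In a two-way split, I_A/I_total = R_B/(R_A + R_B).
With f = 0.1304, R_B = R_A · f/(1−f) = 52.5 × 0.1499 = 7.871 MΩ.

R_B ≈ 7.87 MΩ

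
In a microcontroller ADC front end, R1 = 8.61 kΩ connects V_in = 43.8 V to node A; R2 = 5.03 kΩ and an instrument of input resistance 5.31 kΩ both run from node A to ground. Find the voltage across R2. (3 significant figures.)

V_out ≈ 10.1 V

R2 ‖ R_L = (5.03 × 5.31)/(5.03 + 5.31) = 2.583 kΩ.
Voltage divider with the loaded lower leg: V_out = 43.8 × 2.583/(8.61 + 2.583) = 43.8 × 0.2308 = 10.11 V.
(Unloaded it would be 16.2 V; the load pulls it down.)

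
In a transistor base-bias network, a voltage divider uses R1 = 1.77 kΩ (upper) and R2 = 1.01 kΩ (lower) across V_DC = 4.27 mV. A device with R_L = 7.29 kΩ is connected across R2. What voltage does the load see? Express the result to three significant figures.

V_out ≈ 1.43 mV

First combine the lower leg with the load: R2 ‖ R_L = 0.8871 kΩ.
Then V_out = V_DC · R2'/(R1 + R2') = 4.27 × 0.8871/2.657 = 1.426 mV.
(Unloaded it would be 1.55 mV; the load pulls it down.)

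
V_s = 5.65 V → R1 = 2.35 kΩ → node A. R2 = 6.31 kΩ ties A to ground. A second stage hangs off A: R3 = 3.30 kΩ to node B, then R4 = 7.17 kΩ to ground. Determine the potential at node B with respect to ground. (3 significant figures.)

Looking into the second stage from A: R3 + R4 = 10.47 kΩ appears in parallel with R2.
Effective lower resistance at A: R2 ‖ 10.47 = 3.937 kΩ.
V_A = 5.65 × 3.937/(2.35 + 3.937) = 3.538 V.
Then the unloaded second divider: V_B = V_A × R4/(R3+R4) = 3.538 × 0.6848 = 2.423 V.

V_B ≈ 2.42 V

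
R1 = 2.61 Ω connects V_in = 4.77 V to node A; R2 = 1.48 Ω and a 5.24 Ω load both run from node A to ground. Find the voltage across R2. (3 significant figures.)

V_out ≈ 1.46 V

First combine the lower leg with the load: R2 ‖ R_L = 1.154 Ω.
Now apply the divider: V_out = 4.77 × 0.3066 = 1.462 V.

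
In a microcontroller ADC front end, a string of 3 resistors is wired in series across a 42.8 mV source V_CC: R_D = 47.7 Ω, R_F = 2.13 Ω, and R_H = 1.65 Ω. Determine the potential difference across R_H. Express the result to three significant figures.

V ≈ 1.37 mV

ΣR = 47.7 + 2.13 + 1.65 = 51.48 Ω.
Voltage divider: V = V_CC · (1.650 / 51.48) = 42.8 × 0.03205 = 1.372 mV.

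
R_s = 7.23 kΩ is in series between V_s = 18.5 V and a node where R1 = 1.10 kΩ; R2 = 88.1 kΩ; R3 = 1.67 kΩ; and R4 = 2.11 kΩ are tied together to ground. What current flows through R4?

Equivalent of the parallel group: R_p = 0.5017 kΩ.
V_A = 18.5 × 0.5017/7.732 = 1.200 V.
Branch current I = V_A/R4 = 1.200/2.11 = 0.5689 mA.

I ≈ 0.569 mA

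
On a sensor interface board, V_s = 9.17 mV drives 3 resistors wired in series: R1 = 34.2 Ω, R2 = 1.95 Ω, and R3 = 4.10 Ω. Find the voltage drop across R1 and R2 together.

V ≈ 8.24 mV

Series total: ΣR = 34.2 + 1.95 + 4.10 = 40.25 Ω.
R_{R1..R2} = 34.2 + 1.95 = 36.15 Ω.
By the voltage-divider rule, V = 9.17 × 36.15/40.25 = 8.236 mV.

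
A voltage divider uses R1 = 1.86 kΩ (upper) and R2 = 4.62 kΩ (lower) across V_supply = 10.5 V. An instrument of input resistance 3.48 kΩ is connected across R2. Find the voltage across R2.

V_out ≈ 5.42 V

R2 ‖ R_L = (4.62 × 3.48)/(4.62 + 3.48) = 1.985 kΩ.
Voltage divider with the loaded lower leg: V_out = 10.5 × 1.985/(1.86 + 1.985) = 10.5 × 0.5162 = 5.421 V.
(Unloaded it would be 7.49 V; the load pulls it down.)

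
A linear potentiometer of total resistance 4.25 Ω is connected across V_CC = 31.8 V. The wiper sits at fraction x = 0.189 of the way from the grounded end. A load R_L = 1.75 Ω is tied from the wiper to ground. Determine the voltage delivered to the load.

The pot divides into 3.447 Ω above the wiper and 0.8033 Ω below.
(x·R_p) ‖ R_L = 0.5505 Ω.
Then V_out = V_CC · 0.5505/(3.447 + 0.5505) = 4.380 V.
(Unloaded: V_out = x·V_CC = 6.01 V.)

V_out ≈ 4.38 V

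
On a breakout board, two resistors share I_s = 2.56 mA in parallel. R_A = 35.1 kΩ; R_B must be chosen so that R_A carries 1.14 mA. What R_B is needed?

The fraction through R_A equals R_B/(R_A+R_B).
1.14/2.56 = R_B/(R_A + R_B) → R_B = R_A · (0.4453)/(1 − 0.4453) = 35.1 × 0.8028 = 28.18 kΩ.

R_B ≈ 28.2 kΩ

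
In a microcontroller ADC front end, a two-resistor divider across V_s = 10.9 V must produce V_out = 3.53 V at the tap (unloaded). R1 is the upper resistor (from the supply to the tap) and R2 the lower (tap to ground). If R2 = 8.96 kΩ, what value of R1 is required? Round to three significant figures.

The divider ratio is R2/(R1+R2) = 3.53/10.9 = 0.3239.
So R1 = R2 · (V_s/V_out − 1) = 8.96 × (10.9/3.53 − 1) = 8.96 × 2.088 = 18.71 kΩ.

R1 ≈ 18.7 kΩ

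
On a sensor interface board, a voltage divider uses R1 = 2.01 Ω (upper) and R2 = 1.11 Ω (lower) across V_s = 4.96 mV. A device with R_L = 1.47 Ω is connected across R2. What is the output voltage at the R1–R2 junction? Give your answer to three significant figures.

R2 ‖ R_L = (1.11 × 1.47)/(1.11 + 1.47) = 0.6324 Ω.
Then V_out = V_s · R2'/(R1 + R2') = 4.96 × 0.6324/2.642 = 1.187 mV.

V_out ≈ 1.19 mV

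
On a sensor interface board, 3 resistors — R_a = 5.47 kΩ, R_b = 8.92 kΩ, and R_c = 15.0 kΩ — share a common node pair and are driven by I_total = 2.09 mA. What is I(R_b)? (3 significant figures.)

Conductances: ΣG = 1/5.47 + 1/8.92 + 1/15.0 = 0.3616 (1/kΩ).
R_b takes the fraction G_k/ΣG = 0.1121/0.3616 = 0.3100, so I = 2.09 × 0.3100 = 0.6480 mA.

I ≈ 0.648 mA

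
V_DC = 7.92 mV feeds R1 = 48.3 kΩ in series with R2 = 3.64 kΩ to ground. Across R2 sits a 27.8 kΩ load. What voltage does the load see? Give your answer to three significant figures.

V_out ≈ 0.495 mV

First combine the lower leg with the load: R2 ‖ R_L = 3.219 kΩ.
Now apply the divider: V_out = 7.92 × 0.06247 = 0.4948 mV.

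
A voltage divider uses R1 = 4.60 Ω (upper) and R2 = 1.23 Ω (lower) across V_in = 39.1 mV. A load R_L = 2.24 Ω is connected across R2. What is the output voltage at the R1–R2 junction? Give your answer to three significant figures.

V_out ≈ 5.76 mV

The load sits in parallel with R2, giving an effective lower resistance R2' = R2·R_L/(R2+R_L) = 0.7940 Ω.
Voltage divider with the loaded lower leg: V_out = 39.1 × 0.7940/(4.60 + 0.7940) = 39.1 × 0.1472 = 5.756 mV.
(Unloaded it would be 8.25 mV; the load pulls it down.)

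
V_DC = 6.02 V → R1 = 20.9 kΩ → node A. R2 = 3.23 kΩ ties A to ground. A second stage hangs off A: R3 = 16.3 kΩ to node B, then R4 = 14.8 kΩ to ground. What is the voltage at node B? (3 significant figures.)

Node A sees R2 in parallel with the series input of stage 2, R3 + R4 = 31.10 kΩ.
Effective lower resistance at A: R2 ‖ 31.10 = 2.926 kΩ.
V_A = 6.02 × 2.926/(20.9 + 2.926) = 0.7393 V.
V_B = V_A × 0.4759 = 0.3518 V.

V_B ≈ 0.352 V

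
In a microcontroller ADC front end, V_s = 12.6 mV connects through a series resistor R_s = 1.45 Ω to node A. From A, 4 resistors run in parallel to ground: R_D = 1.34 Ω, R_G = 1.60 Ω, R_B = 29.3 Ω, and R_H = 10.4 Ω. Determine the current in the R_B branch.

Parallel bank: R_p = 1/(1/1.34 + 1/1.60 + 1/29.3 + 1/10.4) = 0.6660 Ω.
V_A by voltage divider: V_A = 12.6 × 0.6660/(1.45 + 0.6660) = 3.966 mV.
Branch current I = V_A/R_B = 3.966/29.3 = 0.1353 mA.
(Check via current divider: I_total = 5.955 mA; share G_k/ΣG = 0.02273 → same result.)

I ≈ 0.135 mA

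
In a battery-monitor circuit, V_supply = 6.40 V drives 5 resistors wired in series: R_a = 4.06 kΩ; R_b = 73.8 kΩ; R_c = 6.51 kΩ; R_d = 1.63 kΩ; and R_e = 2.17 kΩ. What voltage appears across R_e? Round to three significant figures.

V ≈ 0.158 V

ΣR = 4.06 + 73.8 + 6.51 + 1.63 + 2.17 = 88.17 kΩ.
V = V_supply · R/ΣR = 6.40 × 0.02461 = 0.1575 V.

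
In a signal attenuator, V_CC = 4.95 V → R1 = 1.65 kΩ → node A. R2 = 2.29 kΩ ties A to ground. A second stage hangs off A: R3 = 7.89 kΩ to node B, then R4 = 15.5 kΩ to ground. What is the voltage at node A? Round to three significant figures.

Node A sees R2 in parallel with the series input of stage 2, R3 + R4 = 23.39 kΩ.
R2 ‖ (R3+R4) = 2.086 kΩ.
First divider: V_A = V_CC · 2.086/(1.65 + 2.086) = 2.764 V.

V_A ≈ 2.76 V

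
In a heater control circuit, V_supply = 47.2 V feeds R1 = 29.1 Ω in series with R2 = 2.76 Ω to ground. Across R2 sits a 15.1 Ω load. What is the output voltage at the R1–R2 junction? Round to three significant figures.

V_out ≈ 3.50 V

First combine the lower leg with the load: R2 ‖ R_L = 2.333 Ω.
Then V_out = V_supply · R2'/(R1 + R2') = 47.2 × 2.333/31.43 = 3.504 V.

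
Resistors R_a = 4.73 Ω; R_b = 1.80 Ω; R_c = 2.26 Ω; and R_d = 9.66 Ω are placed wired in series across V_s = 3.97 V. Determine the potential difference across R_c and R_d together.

V ≈ 2.56 V

Series total: ΣR = 4.73 + 1.80 + 2.26 + 9.66 = 18.45 Ω.
R_{R_c..R_d} = 2.26 + 9.66 = 11.92 Ω.
V = V_s · R/ΣR = 3.97 × 0.6461 = 2.565 V.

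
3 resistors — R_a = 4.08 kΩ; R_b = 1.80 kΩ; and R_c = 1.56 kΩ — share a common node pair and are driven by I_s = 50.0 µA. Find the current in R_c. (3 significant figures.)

I ≈ 22.2 µA

ΣG = 1/4.08 + 1/1.80 + 1/1.56 = 1.442.
By the current-divider rule, I = I_s · G_k/ΣG = 50.0 × 0.4446 = 22.23 µA.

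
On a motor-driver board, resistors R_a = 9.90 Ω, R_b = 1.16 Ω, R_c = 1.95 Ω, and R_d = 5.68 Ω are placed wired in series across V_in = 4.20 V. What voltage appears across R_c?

V ≈ 0.438 V

Series total: ΣR = 9.90 + 1.16 + 1.95 + 5.68 = 18.69 Ω.
Voltage divider: V = V_in · (1.950 / 18.69) = 4.20 × 0.1043 = 0.4382 V.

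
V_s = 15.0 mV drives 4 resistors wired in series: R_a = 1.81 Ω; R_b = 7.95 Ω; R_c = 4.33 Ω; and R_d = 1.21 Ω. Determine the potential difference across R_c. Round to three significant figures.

Series total: ΣR = 1.81 + 7.95 + 4.33 + 1.21 = 15.30 Ω.
V = V_s · R/ΣR = 15.0 × 0.2830 = 4.245 mV.

V ≈ 4.25 mV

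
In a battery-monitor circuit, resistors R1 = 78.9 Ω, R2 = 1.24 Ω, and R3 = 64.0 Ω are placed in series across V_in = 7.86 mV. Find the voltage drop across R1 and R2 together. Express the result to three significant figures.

V ≈ 4.37 mV

Series total: ΣR = 78.9 + 1.24 + 64.0 = 144.1 Ω.
R_{R1..R2} = 78.9 + 1.24 = 80.14 Ω.
V = V_in · R/ΣR = 7.86 × 0.5560 = 4.370 mV.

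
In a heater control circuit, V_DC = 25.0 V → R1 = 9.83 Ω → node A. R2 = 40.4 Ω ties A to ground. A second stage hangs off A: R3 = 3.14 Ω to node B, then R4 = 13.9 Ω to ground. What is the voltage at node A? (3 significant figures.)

V_A ≈ 13.7 V

Node A sees R2 in parallel with the series input of stage 2, R3 + R4 = 17.04 Ω.
R2 ‖ (R3+R4) = 11.98 Ω.
So V_A = 25.0 × 0.5494 = 13.73 V.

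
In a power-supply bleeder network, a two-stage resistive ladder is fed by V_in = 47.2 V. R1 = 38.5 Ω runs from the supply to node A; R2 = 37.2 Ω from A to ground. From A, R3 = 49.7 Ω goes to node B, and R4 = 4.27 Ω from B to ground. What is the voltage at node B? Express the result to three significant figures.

V_B ≈ 1.36 V

Node A sees R2 in parallel with the series input of stage 2, R3 + R4 = 53.97 Ω.
R2 ‖ (R3+R4) = 22.02 Ω.
First divider: V_A = V_in · 22.02/(38.5 + 22.02) = 17.17 V.
V_B = V_A × 0.07912 = 1.359 V.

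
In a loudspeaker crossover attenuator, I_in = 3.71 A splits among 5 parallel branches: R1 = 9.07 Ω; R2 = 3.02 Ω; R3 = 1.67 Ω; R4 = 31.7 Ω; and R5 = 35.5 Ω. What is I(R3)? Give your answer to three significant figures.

Conductances: ΣG = 1/9.07 + 1/3.02 + 1/1.67 + 1/31.7 + 1/35.5 = 1.100 (1/Ω).
Current divider: I(R3) = I_in · G_k/ΣG = 3.71 × (0.5988/1.100) = 3.71 × 0.5444 = 2.020 A.

I ≈ 2.02 A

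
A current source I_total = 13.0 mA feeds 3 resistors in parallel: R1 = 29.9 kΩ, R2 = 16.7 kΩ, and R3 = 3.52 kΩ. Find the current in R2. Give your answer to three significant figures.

I ≈ 2.06 mA

ΣG = 1/29.9 + 1/16.7 + 1/3.52 = 0.3774.
R2 takes the fraction G_k/ΣG = 0.05988/0.3774 = 0.1587, so I = 13.0 × 0.1587 = 2.063 mA.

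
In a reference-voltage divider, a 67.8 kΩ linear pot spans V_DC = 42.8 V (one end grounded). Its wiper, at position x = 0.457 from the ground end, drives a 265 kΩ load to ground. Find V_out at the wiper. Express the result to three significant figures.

The pot divides into 36.82 kΩ above the wiper and 30.98 kΩ below.
Lower segment in parallel with the load: 30.98 ‖ 265 = 27.74 kΩ.
Loaded-divider output: V_out = 42.8 × 0.4297 = 18.39 V.

V_out ≈ 18.4 V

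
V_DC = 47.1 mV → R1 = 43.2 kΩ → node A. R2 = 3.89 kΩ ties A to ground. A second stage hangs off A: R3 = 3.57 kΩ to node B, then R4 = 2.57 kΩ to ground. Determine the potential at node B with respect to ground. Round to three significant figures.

V_B ≈ 1.03 mV

Looking into the second stage from A: R3 + R4 = 6.140 kΩ appears in parallel with R2.
R2 ‖ (R3+R4) = 2.381 kΩ.
First divider: V_A = V_DC · 2.381/(43.2 + 2.381) = 2.461 mV.
Then the unloaded second divider: V_B = V_A × R4/(R3+R4) = 2.461 × 0.4186 = 1.030 mV.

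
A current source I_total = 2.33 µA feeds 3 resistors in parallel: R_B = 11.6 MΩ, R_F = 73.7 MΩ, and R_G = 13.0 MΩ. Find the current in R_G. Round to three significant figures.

I ≈ 1.01 µA

ΣG = 1/11.6 + 1/73.7 + 1/13.0 = 0.1767.
R_G takes the fraction G_k/ΣG = 0.07692/0.1767 = 0.4353, so I = 2.33 × 0.4353 = 1.014 µA.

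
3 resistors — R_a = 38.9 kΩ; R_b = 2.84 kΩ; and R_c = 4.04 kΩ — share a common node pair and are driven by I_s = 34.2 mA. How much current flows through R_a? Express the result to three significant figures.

Total conductance ΣG = 1/38.9 + 1/2.84 + 1/4.04 = 0.6253 (units of 1/kΩ).
By the current-divider rule, I = I_s · G_k/ΣG = 34.2 × 0.04111 = 1.406 mA.

I ≈ 1.41 mA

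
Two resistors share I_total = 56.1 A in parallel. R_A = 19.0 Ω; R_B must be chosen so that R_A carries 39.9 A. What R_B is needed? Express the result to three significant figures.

Two-branch current divider: I_A = I_total · R_B/(R_A + R_B).
39.9/56.1 = R_B/(R_A + R_B) → R_B = R_A · (0.7112)/(1 − 0.7112) = 19.0 × 2.463 = 46.80 Ω.

R_B ≈ 46.8 Ω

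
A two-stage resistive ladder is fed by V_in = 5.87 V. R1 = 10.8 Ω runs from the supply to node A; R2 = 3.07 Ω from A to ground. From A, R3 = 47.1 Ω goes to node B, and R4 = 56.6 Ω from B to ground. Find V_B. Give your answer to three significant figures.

The second stage (R3 + R4 = 103.7 Ω) loads node A in parallel with R2.
Effective lower resistance at A: R2 ‖ 103.7 = 2.982 Ω.
V_A = 5.87 × 2.982/(10.8 + 2.982) = 1.270 V.
Stage 2 is unloaded, so V_B = V_A · R4/(R3+R4) = 1.270 × 56.6/103.7 = 0.6932 V.

V_B ≈ 0.693 V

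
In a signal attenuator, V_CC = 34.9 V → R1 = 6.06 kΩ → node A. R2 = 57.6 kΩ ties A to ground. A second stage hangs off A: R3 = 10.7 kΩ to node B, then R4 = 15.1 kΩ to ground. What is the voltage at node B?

The second stage (R3 + R4 = 25.80 kΩ) loads node A in parallel with R2.
R2 ‖ (R3+R4) = 17.82 kΩ.
V_A = 34.9 × 17.82/(6.06 + 17.82) = 26.04 V.
Stage 2 is unloaded, so V_B = V_A · R4/(R3+R4) = 26.04 × 15.1/25.80 = 15.24 V.

V_B ≈ 15.2 V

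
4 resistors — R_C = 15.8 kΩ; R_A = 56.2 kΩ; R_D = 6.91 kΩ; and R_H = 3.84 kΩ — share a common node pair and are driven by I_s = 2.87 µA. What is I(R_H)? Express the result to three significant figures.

I ≈ 1.54 µA

Total conductance ΣG = 1/15.8 + 1/56.2 + 1/6.91 + 1/3.84 = 0.4862 (units of 1/kΩ).
Current divider: I(R_H) = I_s · G_k/ΣG = 2.87 × (0.2604/0.4862) = 2.87 × 0.5356 = 1.537 µA.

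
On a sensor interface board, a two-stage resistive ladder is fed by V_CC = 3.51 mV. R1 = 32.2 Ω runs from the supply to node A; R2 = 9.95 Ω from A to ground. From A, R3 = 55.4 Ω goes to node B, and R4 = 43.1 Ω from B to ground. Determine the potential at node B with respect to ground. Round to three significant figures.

V_B ≈ 0.337 mV

The second stage (R3 + R4 = 98.50 Ω) loads node A in parallel with R2.
R2 ‖ (R3+R4) = 9.037 Ω.
First divider: V_A = V_CC · 9.037/(32.2 + 9.037) = 0.7692 mV.
V_B = V_A × 0.4376 = 0.3366 mV.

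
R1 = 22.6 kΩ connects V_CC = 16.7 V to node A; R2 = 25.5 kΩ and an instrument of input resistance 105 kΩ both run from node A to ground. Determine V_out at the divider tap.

V_out ≈ 7.95 V

First combine the lower leg with the load: R2 ‖ R_L = 20.52 kΩ.
Now apply the divider: V_out = 16.7 × 0.4758 = 7.947 V.
(Unloaded it would be 8.85 V; the load pulls it down.)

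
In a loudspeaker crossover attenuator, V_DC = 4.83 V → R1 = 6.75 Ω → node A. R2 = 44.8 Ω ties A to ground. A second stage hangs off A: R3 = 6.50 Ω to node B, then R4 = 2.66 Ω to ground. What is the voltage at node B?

The second stage (R3 + R4 = 9.160 Ω) loads node A in parallel with R2.
R2 ‖ (R3+R4) = 7.605 Ω.
First divider: V_A = V_DC · 7.605/(6.75 + 7.605) = 2.559 V.
Then the unloaded second divider: V_B = V_A × R4/(R3+R4) = 2.559 × 0.2904 = 0.7431 V.

V_B ≈ 0.743 V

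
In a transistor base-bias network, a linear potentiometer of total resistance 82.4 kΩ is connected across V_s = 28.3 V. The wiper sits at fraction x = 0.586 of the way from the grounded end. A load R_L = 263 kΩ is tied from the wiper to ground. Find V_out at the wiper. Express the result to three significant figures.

V_out ≈ 15.4 V

The pot divides into 34.11 kΩ above the wiper and 48.29 kΩ below.
R_L loads the lower segment: effective lower R = 40.80 kΩ.
Loaded-divider output: V_out = 28.3 × 0.5446 = 15.41 V.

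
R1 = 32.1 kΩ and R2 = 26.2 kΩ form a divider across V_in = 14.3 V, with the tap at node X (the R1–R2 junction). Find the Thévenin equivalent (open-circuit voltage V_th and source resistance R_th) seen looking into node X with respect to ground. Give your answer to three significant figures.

V_th ≈ 6.43 V, R_th ≈ 14.4 kΩ

Open-circuit (no load on X): V_th = V_in · R2/(R1 + R2) = 14.3 × 26.2/(32.10 + 26.2) = 6.426 V.
With V_in suppressed (replaced by a short), R_th = R1 ‖ R2 = (32.10 × 26.2)/(32.10 + 26.2) = 14.43 kΩ.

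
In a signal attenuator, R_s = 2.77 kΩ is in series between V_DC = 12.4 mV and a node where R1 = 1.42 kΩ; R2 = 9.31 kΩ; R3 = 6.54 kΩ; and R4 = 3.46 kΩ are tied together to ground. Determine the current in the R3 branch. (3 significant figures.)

I ≈ 0.424 µA

Equivalent of the parallel group: R_p = 0.7977 kΩ.
V_A = 12.4 × 0.7977/3.568 = 2.773 mV.
Branch current I = V_A/R3 = 2.773/6.54 = 0.4239 µA.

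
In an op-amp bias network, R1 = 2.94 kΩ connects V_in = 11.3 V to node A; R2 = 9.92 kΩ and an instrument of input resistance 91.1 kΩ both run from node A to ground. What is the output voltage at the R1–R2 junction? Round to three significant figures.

V_out ≈ 8.50 V

R2 ‖ R_L = (9.92 × 91.1)/(9.92 + 91.1) = 8.946 kΩ.
Now apply the divider: V_out = 11.3 × 0.7526 = 8.505 V.
(Unloaded it would be 8.72 V; the load pulls it down.)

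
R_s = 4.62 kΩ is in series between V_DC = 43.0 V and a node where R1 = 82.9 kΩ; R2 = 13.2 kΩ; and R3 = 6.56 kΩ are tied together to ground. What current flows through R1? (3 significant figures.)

I ≈ 0.246 mA

Parallel bank: R_p = 1/(1/82.9 + 1/13.2 + 1/6.56) = 4.162 kΩ.
Node voltage V_A = V_DC · R_p/(R_s + R_p) = 43.0 × 0.4739 = 20.38 V.
I(R1) = V_A / R1 = 20.38/82.9 = 0.2458 mA.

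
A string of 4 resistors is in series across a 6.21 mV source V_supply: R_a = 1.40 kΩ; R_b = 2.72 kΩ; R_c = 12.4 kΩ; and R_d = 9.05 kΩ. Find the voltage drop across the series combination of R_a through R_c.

V ≈ 4.01 mV

Total series resistance ΣR = 1.40 + 2.72 + 12.4 + 9.05 = 25.57 kΩ.
R_{R_a..R_c} = 1.40 + 2.72 + 12.4 = 16.52 kΩ.
V = V_supply · R/ΣR = 6.21 × 0.6461 = 4.012 mV.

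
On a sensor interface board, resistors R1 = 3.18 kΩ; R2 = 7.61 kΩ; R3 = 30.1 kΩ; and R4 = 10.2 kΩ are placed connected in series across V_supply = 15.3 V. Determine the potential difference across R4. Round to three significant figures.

V ≈ 3.05 V

Series total: ΣR = 3.18 + 7.61 + 30.1 + 10.2 = 51.09 kΩ.
Voltage divider: V = V_supply · (10.20 / 51.09) = 15.3 × 0.1996 = 3.055 V.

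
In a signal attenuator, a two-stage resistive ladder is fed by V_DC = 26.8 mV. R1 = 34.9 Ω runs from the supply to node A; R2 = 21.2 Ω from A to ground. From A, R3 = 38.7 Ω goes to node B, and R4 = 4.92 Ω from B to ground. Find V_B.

The second stage (R3 + R4 = 43.62 Ω) loads node A in parallel with R2.
Effective lower resistance at A: R2 ‖ 43.62 = 14.27 Ω.
So V_A = 26.8 × 0.2902 = 7.776 mV.
Stage 2 is unloaded, so V_B = V_A · R4/(R3+R4) = 7.776 × 4.92/43.62 = 0.8771 mV.

V_B ≈ 0.877 mV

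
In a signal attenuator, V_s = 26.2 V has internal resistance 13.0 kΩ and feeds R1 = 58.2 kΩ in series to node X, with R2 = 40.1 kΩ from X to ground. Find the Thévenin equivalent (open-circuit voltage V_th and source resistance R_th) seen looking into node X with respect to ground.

R1' = 13.0 + 58.2 = 71.20 kΩ (source resistance + R1).
Open-circuit (no load on X): V_th = V_s · R2/(R1' + R2) = 26.2 × 40.1/(71.20 + 40.1) = 9.440 V.
Zeroing V_s shorts the top of R1' to ground, so R_th = R1' ‖ R2 = 25.65 kΩ.

V_th ≈ 9.44 V, R_th ≈ 25.7 kΩ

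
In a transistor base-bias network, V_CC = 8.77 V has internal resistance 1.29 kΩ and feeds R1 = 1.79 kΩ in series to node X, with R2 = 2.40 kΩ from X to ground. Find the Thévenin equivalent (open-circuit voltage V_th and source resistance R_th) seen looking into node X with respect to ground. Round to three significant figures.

R1' = 1.29 + 1.79 = 3.080 kΩ (source resistance + R1).
V_th is the unloaded tap voltage: V_CC · R2/(R1'+R2) = 8.77 × 0.4380 = 3.841 V.
Zeroing V_CC shorts the top of R1' to ground, so R_th = R1' ‖ R2 = 1.349 kΩ.

V_th ≈ 3.84 V, R_th ≈ 1.35 kΩ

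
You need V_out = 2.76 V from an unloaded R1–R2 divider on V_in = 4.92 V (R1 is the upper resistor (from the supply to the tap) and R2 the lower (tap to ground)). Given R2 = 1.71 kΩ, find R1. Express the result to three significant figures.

R1 ≈ 1.34 kΩ

V_out/V_in = R2/(R1+R2) = 0.5610.
R1 = R2·(1/k − 1) = 1.71 × 0.7826 = 1.338 kΩ.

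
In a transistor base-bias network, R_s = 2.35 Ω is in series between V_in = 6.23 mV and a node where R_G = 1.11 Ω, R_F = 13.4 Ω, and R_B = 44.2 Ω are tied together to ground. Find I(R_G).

Combine the parallel branches: R_p = (1/1.11 + 1/13.4 + 1/44.2)⁻¹ = 1.002 Ω.
V_A by voltage divider: V_A = 6.23 × 1.002/(2.35 + 1.002) = 1.862 mV.
I(R_G) = V_A / R_G = 1.862/1.11 = 1.678 mA.

I ≈ 1.68 mA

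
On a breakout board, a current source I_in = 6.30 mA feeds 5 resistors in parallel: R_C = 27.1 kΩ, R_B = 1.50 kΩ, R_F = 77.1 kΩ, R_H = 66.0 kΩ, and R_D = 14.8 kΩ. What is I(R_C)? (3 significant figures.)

I ≈ 0.291 mA

ΣG = 1/27.1 + 1/1.50 + 1/77.1 + 1/66.0 + 1/14.8 = 0.7993.
R_C takes the fraction G_k/ΣG = 0.03690/0.7993 = 0.04617, so I = 6.30 × 0.04617 = 0.2909 mA.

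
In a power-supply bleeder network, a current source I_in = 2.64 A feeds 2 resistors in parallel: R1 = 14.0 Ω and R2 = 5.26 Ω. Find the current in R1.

I ≈ 0.721 A

With just two branches, the current splits inversely with resistance.
So I = 2.64 × 5.26/19.26 = 0.7210 A.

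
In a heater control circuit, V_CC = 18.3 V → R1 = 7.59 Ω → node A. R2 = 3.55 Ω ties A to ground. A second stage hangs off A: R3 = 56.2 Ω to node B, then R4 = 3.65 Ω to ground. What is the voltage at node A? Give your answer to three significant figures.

The second stage (R3 + R4 = 59.85 Ω) loads node A in parallel with R2.
Effective lower resistance at A: R2 ‖ 59.85 = 3.351 Ω.
So V_A = 18.3 × 0.3063 = 5.605 V.

V_A ≈ 5.61 V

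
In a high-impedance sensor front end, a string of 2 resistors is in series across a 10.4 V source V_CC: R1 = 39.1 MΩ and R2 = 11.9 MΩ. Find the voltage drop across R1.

Total series resistance ΣR = 39.1 + 11.9 = 51.00 MΩ.
Voltage divider: V = V_CC · (39.10 / 51.00) = 10.4 × 0.7667 = 7.973 V.

V ≈ 7.97 V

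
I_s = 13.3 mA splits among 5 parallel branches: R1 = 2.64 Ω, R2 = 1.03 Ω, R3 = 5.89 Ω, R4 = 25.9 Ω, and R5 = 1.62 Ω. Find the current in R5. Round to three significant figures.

I ≈ 3.77 mA

Total conductance ΣG = 1/2.64 + 1/1.03 + 1/5.89 + 1/25.9 + 1/1.62 = 2.175 (units of 1/Ω).
Current divider: I(R5) = I_s · G_k/ΣG = 13.3 × (0.6173/2.175) = 13.3 × 0.2838 = 3.774 mA.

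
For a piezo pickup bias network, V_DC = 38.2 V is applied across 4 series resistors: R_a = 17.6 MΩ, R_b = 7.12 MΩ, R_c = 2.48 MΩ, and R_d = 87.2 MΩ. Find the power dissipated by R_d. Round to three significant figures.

P ≈ 9.72 µW

Series current I = V_DC/ΣR = 38.2/114.4 = 0.3339 µA.
V(R_d) = I·R = 29.12 V; P = V·I = 29.12 × 0.3339 = 9.723 µW.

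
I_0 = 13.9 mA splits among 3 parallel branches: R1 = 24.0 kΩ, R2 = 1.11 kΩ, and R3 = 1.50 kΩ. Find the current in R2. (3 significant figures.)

I ≈ 7.78 mA

ΣG = 1/24.0 + 1/1.11 + 1/1.50 = 1.609.
R2 takes the fraction G_k/ΣG = 0.9009/1.609 = 0.5598, so I = 13.9 × 0.5598 = 7.782 mA.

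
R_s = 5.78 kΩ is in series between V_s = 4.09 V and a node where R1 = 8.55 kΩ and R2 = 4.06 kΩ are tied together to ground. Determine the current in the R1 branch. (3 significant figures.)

I ≈ 0.154 mA

Parallel bank: R_p = 1/(1/8.55 + 1/4.06) = 2.753 kΩ.
V_A by voltage divider: V_A = 4.09 × 2.753/(5.78 + 2.753) = 1.319 V.
I(R1) = V_A / R1 = 1.319/8.55 = 0.1543 mA.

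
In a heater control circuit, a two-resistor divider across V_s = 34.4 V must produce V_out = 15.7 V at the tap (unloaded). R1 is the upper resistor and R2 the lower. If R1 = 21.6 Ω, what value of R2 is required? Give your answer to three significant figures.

R2 ≈ 18.1 Ω

V_out/V_s = R2/(R1+R2) = 0.4564.
Rearranging, R2 = R1·k/(1−k) = 21.6 × 0.8396 = 18.13 Ω.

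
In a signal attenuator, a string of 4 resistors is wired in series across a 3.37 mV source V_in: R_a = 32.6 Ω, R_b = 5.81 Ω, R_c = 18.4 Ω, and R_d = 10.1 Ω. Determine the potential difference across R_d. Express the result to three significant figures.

V ≈ 0.509 mV

Series total: ΣR = 32.6 + 5.81 + 18.4 + 10.1 = 66.91 Ω.
V = V_in · R/ΣR = 3.37 × 0.1509 = 0.5087 mV.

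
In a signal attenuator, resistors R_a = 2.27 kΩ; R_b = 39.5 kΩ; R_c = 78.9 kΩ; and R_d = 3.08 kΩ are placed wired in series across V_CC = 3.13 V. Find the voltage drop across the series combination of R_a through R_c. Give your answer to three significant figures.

V ≈ 3.05 V

Total series resistance ΣR = 2.27 + 39.5 + 78.9 + 3.08 = 123.8 kΩ.
R_{R_a..R_c} = 2.27 + 39.5 + 78.9 = 120.7 kΩ.
Voltage divider: V = V_CC · (120.7 / 123.8) = 3.13 × 0.9751 = 3.052 V.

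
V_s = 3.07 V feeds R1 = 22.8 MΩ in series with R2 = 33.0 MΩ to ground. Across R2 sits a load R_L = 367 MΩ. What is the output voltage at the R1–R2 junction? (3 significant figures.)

First combine the lower leg with the load: R2 ‖ R_L = 30.28 MΩ.
Now apply the divider: V_out = 3.07 × 0.5704 = 1.751 V.

V_out ≈ 1.75 V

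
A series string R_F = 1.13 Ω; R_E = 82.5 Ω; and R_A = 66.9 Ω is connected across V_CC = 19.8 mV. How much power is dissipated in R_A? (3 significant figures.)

ΣR = 150.5 Ω → I = 19.8/150.5 = 0.1315 mA.
P(R_A) = I²·R_A = (0.1315)² × 66.9 = 1.157 µW.

P ≈ 1.16 µW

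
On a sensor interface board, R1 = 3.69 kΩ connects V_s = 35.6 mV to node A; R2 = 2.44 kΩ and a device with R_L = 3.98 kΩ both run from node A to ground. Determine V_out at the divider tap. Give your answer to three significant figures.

V_out ≈ 10.4 mV

The load sits in parallel with R2, giving an effective lower resistance R2' = R2·R_L/(R2+R_L) = 1.513 kΩ.
Now apply the divider: V_out = 35.6 × 0.2907 = 10.35 mV.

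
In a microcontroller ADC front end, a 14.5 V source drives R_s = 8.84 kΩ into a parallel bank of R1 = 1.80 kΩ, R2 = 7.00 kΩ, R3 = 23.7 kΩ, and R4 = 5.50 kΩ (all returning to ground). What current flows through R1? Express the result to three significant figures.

I ≈ 0.880 mA

Parallel bank: R_p = 1/(1/1.80 + 1/7.00 + 1/23.7 + 1/5.50) = 1.084 kΩ.
Node voltage V_A = V_s · R_p/(R_s + R_p) = 14.5 × 0.1092 = 1.584 V.
Branch current I = V_A/R1 = 1.584/1.80 = 0.8800 mA.
(Equivalently: I_total = 1.461 mA, then current-divider fraction G_k/ΣG = 0.6023.)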